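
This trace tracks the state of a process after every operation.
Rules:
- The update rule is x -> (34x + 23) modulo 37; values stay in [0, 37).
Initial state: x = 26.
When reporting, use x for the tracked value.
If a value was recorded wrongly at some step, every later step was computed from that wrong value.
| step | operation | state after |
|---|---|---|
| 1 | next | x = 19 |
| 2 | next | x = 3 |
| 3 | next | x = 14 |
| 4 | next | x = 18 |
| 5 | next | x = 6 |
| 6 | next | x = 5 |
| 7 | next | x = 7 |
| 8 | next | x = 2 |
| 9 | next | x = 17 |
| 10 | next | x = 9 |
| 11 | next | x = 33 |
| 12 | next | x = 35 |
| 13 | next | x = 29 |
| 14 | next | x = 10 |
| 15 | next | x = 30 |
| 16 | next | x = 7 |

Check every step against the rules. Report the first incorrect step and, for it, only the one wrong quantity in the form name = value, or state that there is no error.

step 7, x = 8

Step 1: x = (34*26 + 23) mod 37 = 19 — checks out.
Step 2: x = (34*19 + 23) mod 37 = 3 — checks out.
Step 3: x = (34*3 + 23) mod 37 = 14 — agrees with the trace.
Step 4: x = (34*14 + 23) mod 37 = 18 — in agreement.
Step 5: x = (34*18 + 23) mod 37 = 6 — exactly as logged.
Step 6: x = (34*6 + 23) mod 37 = 5 — exactly as logged.
Step 7: x = (34*5 + 23) mod 37 = 8 — the trace disagrees here.
Conclusion: step 7 carries the first error; the entry should be x = 8.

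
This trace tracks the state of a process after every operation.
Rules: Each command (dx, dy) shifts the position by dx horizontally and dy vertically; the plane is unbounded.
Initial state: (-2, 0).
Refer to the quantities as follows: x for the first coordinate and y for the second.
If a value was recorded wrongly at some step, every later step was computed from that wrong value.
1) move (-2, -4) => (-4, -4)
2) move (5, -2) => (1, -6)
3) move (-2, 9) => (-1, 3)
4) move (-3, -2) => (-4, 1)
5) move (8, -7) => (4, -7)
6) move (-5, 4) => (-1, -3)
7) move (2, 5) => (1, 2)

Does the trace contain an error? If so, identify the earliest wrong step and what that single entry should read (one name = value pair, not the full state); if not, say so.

step 5, y = -6

Recomputing the run from the initial state:
step 1: x = -4, y = -4
step 2: x = 1, y = -6
step 3: x = -1, y = 3
step 4: x = -4, y = 1
step 5: x = 4, y = -6
step 6: x = -1, y = -2
step 7: x = 1, y = 3
The first disagreement with the trace is at step 5, where the value should be y = -6.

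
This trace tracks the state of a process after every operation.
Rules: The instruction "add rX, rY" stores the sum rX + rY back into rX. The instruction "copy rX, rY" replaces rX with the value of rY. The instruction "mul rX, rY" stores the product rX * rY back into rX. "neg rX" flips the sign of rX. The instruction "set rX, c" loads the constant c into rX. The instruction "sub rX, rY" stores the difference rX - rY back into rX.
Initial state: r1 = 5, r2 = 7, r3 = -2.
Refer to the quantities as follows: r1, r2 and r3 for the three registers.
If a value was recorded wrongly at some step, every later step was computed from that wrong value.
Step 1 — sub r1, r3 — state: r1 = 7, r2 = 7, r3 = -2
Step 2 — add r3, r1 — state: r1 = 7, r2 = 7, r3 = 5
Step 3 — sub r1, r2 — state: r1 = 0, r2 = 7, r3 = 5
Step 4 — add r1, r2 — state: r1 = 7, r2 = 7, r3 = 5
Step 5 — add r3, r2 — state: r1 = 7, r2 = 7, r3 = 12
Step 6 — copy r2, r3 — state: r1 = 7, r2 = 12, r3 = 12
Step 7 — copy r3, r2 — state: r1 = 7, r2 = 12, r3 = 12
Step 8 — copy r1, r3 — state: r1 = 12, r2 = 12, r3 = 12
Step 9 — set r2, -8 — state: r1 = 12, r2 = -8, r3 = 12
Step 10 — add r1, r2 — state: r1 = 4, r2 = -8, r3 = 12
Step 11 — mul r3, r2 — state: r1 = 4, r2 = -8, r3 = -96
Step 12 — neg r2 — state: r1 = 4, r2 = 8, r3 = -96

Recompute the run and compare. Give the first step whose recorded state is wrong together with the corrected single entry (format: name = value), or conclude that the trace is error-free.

no error

step 1: r1 = 5 - -2 = 7 -> matches
step 2: r3 = -2 + 7 = 5 -> confirmed correct
step 3: r1 = 7 - 7 = 0 -> exactly as logged
step 4: r1 = 0 + 7 = 7 -> confirmed correct
step 5: r3 = 5 + 7 = 12 -> exactly as logged
step 6: r2 = 12 -> in agreement
step 7: r3 = 12 -> consistent with the trace
step 8: r1 = 12 -> in agreement
step 9: r2 = -8 -> exactly as logged
step 10: r1 = 12 + -8 = 4 -> verified
step 11: r3 = 12 * -8 = -96 -> consistent with the trace
step 12: r2 = -(-8) = 8 -> in agreement
Each recorded entry agrees with the recomputation.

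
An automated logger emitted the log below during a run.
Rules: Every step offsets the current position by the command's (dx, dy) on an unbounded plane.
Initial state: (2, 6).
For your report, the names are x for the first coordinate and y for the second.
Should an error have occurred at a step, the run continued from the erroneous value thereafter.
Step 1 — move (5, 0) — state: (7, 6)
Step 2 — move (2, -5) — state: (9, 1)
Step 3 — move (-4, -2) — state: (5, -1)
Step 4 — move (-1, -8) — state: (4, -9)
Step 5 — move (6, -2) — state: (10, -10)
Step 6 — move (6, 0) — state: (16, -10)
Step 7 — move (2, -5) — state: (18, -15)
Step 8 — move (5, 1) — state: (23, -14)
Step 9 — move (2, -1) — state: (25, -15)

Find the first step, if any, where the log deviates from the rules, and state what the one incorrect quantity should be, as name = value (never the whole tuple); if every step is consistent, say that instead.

step 5, y = -11

Recomputing the run from the initial state:
step 1: x = 7, y = 6
step 2: x = 9, y = 1
step 3: x = 5, y = -1
step 4: x = 4, y = -9
step 5: x = 10, y = -11
step 6: x = 16, y = -11
step 7: x = 18, y = -16
step 8: x = 23, y = -15
step 9: x = 25, y = -16
The first disagreement with the log is at step 5, where the value should be y = -11.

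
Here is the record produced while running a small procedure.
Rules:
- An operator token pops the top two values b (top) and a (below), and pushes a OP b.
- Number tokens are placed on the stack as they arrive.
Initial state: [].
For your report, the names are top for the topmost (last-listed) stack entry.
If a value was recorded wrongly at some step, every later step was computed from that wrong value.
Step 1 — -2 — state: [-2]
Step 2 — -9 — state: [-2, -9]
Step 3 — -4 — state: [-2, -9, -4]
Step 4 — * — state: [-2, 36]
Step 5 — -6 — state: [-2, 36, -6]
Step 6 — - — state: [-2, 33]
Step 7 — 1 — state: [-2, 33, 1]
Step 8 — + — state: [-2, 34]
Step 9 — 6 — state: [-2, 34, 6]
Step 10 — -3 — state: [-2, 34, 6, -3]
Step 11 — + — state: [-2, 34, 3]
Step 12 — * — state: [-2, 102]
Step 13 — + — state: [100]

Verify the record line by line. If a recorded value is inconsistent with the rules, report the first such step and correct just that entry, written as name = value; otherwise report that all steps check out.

step 6, top = 42

Recomputing the run from the initial state:
step 1: [-2]
step 2: [-2, -9]
step 3: [-2, -9, -4]
step 4: [-2, 36]
step 5: [-2, 36, -6]
step 6: [-2, 42]
step 7: [-2, 42, 1]
step 8: [-2, 43]
step 9: [-2, 43, 6]
step 10: [-2, 43, 6, -3]
step 11: [-2, 43, 3]
step 12: [-2, 129]
step 13: [127]
The first disagreement with the record is at step 6, where the value should be top = 42.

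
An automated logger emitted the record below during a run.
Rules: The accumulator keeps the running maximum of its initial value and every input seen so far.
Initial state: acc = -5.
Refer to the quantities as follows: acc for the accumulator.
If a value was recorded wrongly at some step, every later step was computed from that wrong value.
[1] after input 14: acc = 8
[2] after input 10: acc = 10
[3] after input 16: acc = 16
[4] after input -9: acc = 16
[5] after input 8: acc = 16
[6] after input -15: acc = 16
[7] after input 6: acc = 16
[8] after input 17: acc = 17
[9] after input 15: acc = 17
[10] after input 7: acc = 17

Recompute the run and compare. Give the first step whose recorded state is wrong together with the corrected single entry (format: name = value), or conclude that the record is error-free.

step 1, acc = 14

step 1: acc = max(-5, 14) = 14 -> not what was recorded
The audit stops at step 1: the recorded entry is wrong and should be acc = 14.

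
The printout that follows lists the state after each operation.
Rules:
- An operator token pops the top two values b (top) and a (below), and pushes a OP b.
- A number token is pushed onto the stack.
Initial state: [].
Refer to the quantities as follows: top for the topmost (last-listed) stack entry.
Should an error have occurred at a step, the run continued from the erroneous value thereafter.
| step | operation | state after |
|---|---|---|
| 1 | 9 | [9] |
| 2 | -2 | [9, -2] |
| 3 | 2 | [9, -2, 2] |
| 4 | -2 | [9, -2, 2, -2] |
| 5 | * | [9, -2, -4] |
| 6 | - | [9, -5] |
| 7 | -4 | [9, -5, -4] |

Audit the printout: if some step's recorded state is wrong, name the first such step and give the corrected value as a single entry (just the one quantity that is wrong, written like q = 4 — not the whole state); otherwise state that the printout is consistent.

step 6, top = 2

1. push 9: top = 9 (same as recorded)
2. push -2: top = -2 (confirmed correct)
3. push 2: top = 2 (same as recorded)
4. push -2: top = -2 (confirmed correct)
5. 2 * -2 = -4 (matches)
6. -2 - -4 = 2 (not what was recorded)
Conclusion: step 6 carries the first error; the entry should be top = 2.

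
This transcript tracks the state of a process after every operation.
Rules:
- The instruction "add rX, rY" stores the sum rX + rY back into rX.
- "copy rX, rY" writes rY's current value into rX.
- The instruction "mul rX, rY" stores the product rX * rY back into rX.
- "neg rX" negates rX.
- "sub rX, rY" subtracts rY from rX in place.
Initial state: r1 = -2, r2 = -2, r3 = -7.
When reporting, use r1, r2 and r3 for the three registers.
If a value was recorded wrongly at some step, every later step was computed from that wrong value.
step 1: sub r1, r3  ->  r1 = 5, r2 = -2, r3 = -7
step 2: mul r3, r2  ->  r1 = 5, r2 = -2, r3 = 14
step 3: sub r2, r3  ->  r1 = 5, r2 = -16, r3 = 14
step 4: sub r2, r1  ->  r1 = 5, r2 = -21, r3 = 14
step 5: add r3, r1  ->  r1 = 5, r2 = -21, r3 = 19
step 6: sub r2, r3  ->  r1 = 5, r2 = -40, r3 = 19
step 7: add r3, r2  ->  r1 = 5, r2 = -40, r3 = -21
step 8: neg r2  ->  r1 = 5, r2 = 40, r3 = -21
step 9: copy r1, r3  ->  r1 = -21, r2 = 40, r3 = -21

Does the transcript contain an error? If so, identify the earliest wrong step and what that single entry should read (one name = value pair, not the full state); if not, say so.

Step 1: r1 = -2 - -7 = 5 — matches.
Step 2: r3 = -7 * -2 = 14 — checks out.
Step 3: r2 = -2 - 14 = -16 — no discrepancy.
Step 4: r2 = -16 - 5 = -21 — checks out.
Step 5: r3 = 14 + 5 = 19 — exactly as logged.
Step 6: r2 = -21 - 19 = -40 — agrees with the transcript.
Step 7: r3 = 19 + -40 = -21 — matches.
Step 8: r2 = -(-40) = 40 — no discrepancy.
Step 9: r1 = -21 — checks out.
Each recorded entry agrees with the recomputation.

no error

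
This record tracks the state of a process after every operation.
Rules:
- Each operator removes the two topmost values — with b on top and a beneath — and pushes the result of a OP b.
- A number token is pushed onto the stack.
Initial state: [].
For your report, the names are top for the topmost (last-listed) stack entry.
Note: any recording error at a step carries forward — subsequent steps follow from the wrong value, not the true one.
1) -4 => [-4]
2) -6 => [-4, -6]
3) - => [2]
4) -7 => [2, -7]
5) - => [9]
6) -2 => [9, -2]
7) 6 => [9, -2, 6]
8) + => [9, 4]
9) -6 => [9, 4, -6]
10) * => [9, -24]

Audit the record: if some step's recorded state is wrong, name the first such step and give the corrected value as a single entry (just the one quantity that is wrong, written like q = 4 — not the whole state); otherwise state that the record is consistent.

step 1: push -4: top = -4 -> agrees with the record
step 2: push -6: top = -6 -> agrees with the record
step 3: -4 - -6 = 2 -> matches
step 4: push -7: top = -7 -> confirmed correct
step 5: 2 - -7 = 9 -> confirmed correct
step 6: push -2: top = -2 -> in agreement
step 7: push 6: top = 6 -> confirmed correct
step 8: -2 + 6 = 4 -> checks out
step 9: push -6: top = -6 -> consistent with the record
step 10: 4 * -6 = -24 -> no discrepancy
Nothing is out of place; the run is error-free.

no error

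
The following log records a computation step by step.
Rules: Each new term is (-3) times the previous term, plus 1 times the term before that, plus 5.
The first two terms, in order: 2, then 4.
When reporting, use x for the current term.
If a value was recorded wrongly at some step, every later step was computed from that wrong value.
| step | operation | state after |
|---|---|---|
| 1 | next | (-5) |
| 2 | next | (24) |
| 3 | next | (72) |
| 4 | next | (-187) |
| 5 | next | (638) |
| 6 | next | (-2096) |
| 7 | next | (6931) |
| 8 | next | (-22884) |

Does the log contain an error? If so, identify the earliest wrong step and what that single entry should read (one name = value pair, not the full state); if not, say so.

step 3, x = -72

1. x = -3*(4) + (1)*(2) + (5) = -5 (no discrepancy)
2. x = -3*(-5) + (1)*(4) + (5) = 24 (verified)
3. x = -3*(24) + (1)*(-5) + (5) = -72 (first mismatch against the log)
First incorrect step: 3; the correct value is x = -72.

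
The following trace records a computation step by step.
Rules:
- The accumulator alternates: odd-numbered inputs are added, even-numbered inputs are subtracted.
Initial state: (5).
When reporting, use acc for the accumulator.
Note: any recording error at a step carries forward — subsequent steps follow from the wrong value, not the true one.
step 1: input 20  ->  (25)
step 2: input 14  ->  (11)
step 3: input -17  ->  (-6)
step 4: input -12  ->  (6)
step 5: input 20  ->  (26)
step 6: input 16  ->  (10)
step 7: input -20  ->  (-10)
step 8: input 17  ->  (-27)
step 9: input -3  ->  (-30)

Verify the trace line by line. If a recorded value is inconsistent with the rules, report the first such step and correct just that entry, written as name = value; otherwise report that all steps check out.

no error

1. acc = 5 + 20 = 25 (no discrepancy)
2. acc = 25 - 14 = 11 (in agreement)
3. acc = 11 + -17 = -6 (verified)
4. acc = -6 - -12 = 6 (exactly as logged)
5. acc = 6 + 20 = 26 (no discrepancy)
6. acc = 26 - 16 = 10 (agrees with the trace)
7. acc = 10 + -20 = -10 (agrees with the trace)
8. acc = -10 - 17 = -27 (exactly as logged)
9. acc = -27 + -3 = -30 (consistent with the trace)
All entries verified; no error found.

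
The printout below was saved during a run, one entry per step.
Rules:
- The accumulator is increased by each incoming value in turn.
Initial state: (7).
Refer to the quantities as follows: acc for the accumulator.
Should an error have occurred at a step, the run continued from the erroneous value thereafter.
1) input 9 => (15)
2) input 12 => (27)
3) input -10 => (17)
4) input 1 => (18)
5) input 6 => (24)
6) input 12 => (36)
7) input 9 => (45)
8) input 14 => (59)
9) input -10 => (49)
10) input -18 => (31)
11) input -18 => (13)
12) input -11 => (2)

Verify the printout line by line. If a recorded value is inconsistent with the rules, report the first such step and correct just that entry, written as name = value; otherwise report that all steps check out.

Step 1: acc = 7 + 9 = 16 — this is not what the printout shows.
So the first discrepancy is step 1, where the right value is acc = 16.

step 1, acc = 16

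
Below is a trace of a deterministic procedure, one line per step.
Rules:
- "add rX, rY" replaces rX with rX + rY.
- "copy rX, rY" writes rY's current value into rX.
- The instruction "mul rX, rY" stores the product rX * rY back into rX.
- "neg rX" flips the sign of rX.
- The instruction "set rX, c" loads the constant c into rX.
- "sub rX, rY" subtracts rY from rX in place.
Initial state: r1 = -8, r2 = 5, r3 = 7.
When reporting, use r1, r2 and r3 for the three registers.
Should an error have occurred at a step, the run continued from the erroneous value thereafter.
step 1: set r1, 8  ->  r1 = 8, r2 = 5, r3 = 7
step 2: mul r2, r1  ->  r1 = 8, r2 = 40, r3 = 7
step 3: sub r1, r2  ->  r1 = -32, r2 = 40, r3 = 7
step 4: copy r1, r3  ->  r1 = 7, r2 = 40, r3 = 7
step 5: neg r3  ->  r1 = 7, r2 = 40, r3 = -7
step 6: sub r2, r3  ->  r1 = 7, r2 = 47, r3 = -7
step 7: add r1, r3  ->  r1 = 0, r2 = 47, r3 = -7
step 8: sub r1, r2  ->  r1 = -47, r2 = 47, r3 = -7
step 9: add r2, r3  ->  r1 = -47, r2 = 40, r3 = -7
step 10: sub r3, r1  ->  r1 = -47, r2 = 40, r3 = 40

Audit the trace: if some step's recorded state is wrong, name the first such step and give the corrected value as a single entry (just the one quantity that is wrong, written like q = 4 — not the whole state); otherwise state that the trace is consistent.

no error

1. r1 = 8 (checks out)
2. r2 = 5 * 8 = 40 (in agreement)
3. r1 = 8 - 40 = -32 (matches)
4. r1 = 7 (same as recorded)
5. r3 = -(7) = -7 (exactly as logged)
6. r2 = 40 - -7 = 47 (checks out)
7. r1 = 7 + -7 = 0 (in agreement)
8. r1 = 0 - 47 = -47 (matches)
9. r2 = 47 + -7 = 40 (in agreement)
10. r3 = -7 - -47 = 40 (no discrepancy)
All entries verified; no error found.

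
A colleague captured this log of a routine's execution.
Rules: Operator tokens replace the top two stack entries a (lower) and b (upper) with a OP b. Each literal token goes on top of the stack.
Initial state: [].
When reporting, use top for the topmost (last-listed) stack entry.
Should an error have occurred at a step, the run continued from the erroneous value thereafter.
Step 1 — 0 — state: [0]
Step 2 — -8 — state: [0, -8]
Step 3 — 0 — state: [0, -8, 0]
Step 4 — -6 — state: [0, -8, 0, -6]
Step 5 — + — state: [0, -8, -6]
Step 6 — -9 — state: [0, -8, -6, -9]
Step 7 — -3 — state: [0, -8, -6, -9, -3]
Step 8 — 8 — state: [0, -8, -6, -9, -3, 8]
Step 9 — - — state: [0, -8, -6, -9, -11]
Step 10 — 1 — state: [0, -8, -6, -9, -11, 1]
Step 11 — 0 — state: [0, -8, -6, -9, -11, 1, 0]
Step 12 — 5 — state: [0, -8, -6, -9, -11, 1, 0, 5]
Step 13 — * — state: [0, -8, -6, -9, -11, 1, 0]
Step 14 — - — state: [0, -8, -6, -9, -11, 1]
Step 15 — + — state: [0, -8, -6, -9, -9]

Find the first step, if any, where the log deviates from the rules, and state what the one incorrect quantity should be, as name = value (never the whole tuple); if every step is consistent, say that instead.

Step 1: push 0: top = 0 — verified.
Step 2: push -8: top = -8 — no discrepancy.
Step 3: push 0: top = 0 — verified.
Step 4: push -6: top = -6 — same as recorded.
Step 5: 0 + -6 = -6 — exactly as logged.
Step 6: push -9: top = -9 — verified.
Step 7: push -3: top = -3 — matches.
Step 8: push 8: top = 8 — confirmed correct.
Step 9: -3 - 8 = -11 — consistent with the log.
Step 10: push 1: top = 1 — confirmed correct.
Step 11: push 0: top = 0 — verified.
Step 12: push 5: top = 5 — in agreement.
Step 13: 0 * 5 = 0 — exactly as logged.
Step 14: 1 - 0 = 1 — verified.
Step 15: -11 + 1 = -10 — this is not what the log shows.
Conclusion: step 15 carries the first error; the entry should be top = -10.

step 15, top = -10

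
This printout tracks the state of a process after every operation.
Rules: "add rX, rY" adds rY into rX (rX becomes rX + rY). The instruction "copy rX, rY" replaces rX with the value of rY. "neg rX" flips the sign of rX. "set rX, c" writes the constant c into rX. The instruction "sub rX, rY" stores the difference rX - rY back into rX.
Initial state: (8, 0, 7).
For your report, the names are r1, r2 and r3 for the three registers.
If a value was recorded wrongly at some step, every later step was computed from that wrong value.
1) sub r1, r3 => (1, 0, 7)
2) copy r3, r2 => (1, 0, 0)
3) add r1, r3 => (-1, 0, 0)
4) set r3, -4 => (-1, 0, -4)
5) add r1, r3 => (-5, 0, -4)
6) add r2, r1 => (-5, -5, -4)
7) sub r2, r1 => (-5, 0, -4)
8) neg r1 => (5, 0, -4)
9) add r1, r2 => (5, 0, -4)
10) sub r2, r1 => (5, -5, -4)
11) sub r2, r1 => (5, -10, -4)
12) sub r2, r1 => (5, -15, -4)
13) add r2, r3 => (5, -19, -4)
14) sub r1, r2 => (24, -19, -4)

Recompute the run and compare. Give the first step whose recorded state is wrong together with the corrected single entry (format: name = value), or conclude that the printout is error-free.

1. r1 = 8 - 7 = 1 (no discrepancy)
2. r3 = 0 (no discrepancy)
3. r1 = 1 + 0 = 1 (the entry is off here)
That makes step 3 the first incorrect line — r1 = 1 is what it should show.

step 3, r1 = 1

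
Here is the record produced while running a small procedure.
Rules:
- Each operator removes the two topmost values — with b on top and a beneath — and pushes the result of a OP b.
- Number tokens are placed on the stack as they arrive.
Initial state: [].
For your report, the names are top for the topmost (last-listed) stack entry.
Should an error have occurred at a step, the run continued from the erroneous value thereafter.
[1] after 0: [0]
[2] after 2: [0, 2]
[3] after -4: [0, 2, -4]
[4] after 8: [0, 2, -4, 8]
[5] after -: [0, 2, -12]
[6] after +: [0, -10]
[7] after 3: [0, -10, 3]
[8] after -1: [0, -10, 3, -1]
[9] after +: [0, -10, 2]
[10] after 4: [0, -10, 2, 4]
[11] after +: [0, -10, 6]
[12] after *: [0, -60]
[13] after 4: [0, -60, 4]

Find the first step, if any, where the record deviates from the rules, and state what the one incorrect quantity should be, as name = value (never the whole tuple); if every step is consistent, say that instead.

no error

Recomputing the run from the initial state:
step 1: [0]
step 2: [0, 2]
step 3: [0, 2, -4]
step 4: [0, 2, -4, 8]
step 5: [0, 2, -12]
step 6: [0, -10]
step 7: [0, -10, 3]
step 8: [0, -10, 3, -1]
step 9: [0, -10, 2]
step 10: [0, -10, 2, 4]
step 11: [0, -10, 6]
step 12: [0, -60]
step 13: [0, -60, 4]
This matches the record at every step.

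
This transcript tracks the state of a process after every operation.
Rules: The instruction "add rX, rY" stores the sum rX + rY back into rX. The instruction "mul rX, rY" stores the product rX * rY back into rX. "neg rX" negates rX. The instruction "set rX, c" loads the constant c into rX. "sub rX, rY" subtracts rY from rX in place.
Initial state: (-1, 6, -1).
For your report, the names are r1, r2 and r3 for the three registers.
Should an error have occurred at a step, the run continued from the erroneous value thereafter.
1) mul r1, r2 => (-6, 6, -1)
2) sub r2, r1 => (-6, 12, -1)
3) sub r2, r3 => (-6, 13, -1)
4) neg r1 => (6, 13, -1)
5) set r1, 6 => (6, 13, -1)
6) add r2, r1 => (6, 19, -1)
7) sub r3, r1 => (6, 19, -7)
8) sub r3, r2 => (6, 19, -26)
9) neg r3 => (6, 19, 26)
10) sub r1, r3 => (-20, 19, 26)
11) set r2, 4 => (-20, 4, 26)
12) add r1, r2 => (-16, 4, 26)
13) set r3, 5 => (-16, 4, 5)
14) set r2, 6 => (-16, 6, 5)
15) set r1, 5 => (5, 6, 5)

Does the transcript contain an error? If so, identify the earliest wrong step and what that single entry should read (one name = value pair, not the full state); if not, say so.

1. r1 = -1 * 6 = -6 (agrees with the transcript)
2. r2 = 6 - -6 = 12 (exactly as logged)
3. r2 = 12 - -1 = 13 (confirmed correct)
4. r1 = -(-6) = 6 (confirmed correct)
5. r1 = 6 (no discrepancy)
6. r2 = 13 + 6 = 19 (matches)
7. r3 = -1 - 6 = -7 (matches)
8. r3 = -7 - 19 = -26 (confirmed correct)
9. r3 = -(-26) = 26 (verified)
10. r1 = 6 - 26 = -20 (no discrepancy)
11. r2 = 4 (exactly as logged)
12. r1 = -20 + 4 = -16 (agrees with the transcript)
13. r3 = 5 (in agreement)
14. r2 = 6 (confirmed correct)
15. r1 = 5 (in agreement)
All steps check out; nothing to correct.

no error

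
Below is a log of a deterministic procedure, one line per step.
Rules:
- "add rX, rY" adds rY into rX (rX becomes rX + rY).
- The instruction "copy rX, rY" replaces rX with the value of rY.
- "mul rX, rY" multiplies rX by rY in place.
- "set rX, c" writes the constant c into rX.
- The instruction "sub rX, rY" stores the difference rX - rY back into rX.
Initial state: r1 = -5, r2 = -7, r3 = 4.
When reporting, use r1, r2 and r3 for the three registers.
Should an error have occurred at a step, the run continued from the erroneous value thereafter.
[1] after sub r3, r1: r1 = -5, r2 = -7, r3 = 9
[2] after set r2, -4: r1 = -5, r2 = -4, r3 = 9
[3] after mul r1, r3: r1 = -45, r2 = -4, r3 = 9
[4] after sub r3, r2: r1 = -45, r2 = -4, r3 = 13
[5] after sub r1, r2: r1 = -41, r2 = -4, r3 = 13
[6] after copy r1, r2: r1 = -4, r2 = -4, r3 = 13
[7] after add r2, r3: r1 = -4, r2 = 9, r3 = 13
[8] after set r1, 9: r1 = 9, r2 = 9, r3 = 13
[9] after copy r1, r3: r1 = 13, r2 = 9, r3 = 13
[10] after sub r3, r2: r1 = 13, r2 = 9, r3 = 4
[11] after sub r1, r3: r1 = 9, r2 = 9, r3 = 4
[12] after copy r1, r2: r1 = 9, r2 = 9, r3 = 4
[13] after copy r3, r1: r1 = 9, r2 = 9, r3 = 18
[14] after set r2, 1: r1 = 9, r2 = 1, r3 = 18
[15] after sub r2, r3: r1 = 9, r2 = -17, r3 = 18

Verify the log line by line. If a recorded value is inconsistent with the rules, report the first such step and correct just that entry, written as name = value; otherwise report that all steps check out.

Recomputing the run from the initial state:
step 1: r1 = -5, r2 = -7, r3 = 9
step 2: r1 = -5, r2 = -4, r3 = 9
step 3: r1 = -45, r2 = -4, r3 = 9
step 4: r1 = -45, r2 = -4, r3 = 13
step 5: r1 = -41, r2 = -4, r3 = 13
step 6: r1 = -4, r2 = -4, r3 = 13
step 7: r1 = -4, r2 = 9, r3 = 13
step 8: r1 = 9, r2 = 9, r3 = 13
step 9: r1 = 13, r2 = 9, r3 = 13
step 10: r1 = 13, r2 = 9, r3 = 4
step 11: r1 = 9, r2 = 9, r3 = 4
step 12: r1 = 9, r2 = 9, r3 = 4
step 13: r1 = 9, r2 = 9, r3 = 9
step 14: r1 = 9, r2 = 1, r3 = 9
step 15: r1 = 9, r2 = -8, r3 = 9
The first disagreement with the log is at step 13, where the value should be r3 = 9.

step 13, r3 = 9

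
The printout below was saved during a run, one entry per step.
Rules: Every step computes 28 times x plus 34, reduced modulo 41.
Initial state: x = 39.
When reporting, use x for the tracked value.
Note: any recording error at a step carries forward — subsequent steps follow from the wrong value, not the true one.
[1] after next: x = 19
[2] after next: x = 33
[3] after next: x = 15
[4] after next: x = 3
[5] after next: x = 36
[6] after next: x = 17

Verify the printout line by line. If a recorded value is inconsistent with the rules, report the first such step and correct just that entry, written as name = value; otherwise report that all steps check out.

1. x = (28*39 + 34) mod 41 = 19 (verified)
2. x = (28*19 + 34) mod 41 = 33 (agrees with the printout)
3. x = (28*33 + 34) mod 41 = 15 (agrees with the printout)
4. x = (28*15 + 34) mod 41 = 3 (confirmed correct)
5. x = (28*3 + 34) mod 41 = 36 (exactly as logged)
6. x = (28*36 + 34) mod 41 = 17 (checks out)
Nothing is out of place; the run is error-free.

no error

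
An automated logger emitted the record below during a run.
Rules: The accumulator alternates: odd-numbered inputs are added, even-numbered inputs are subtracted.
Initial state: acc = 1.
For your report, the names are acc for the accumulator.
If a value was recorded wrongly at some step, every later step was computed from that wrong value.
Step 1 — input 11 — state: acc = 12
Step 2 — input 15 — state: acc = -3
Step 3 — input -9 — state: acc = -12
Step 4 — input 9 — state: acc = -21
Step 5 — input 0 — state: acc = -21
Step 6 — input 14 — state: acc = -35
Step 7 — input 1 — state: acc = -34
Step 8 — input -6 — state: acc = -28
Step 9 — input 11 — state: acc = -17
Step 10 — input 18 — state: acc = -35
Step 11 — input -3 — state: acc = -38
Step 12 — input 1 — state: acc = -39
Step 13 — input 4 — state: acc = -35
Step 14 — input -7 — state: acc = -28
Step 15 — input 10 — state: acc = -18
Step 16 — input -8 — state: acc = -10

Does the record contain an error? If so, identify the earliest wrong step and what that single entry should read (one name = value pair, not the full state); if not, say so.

no error

Step 1: acc = 1 + 11 = 12 — confirmed correct.
Step 2: acc = 12 - 15 = -3 — verified.
Step 3: acc = -3 + -9 = -12 — exactly as logged.
Step 4: acc = -12 - 9 = -21 — exactly as logged.
Step 5: acc = -21 + 0 = -21 — consistent with the record.
Step 6: acc = -21 - 14 = -35 — no discrepancy.
Step 7: acc = -35 + 1 = -34 — no discrepancy.
Step 8: acc = -34 - -6 = -28 — matches.
Step 9: acc = -28 + 11 = -17 — verified.
Step 10: acc = -17 - 18 = -35 — consistent with the record.
Step 11: acc = -35 + -3 = -38 — exactly as logged.
Step 12: acc = -38 - 1 = -39 — no discrepancy.
Step 13: acc = -39 + 4 = -35 — confirmed correct.
Step 14: acc = -35 - -7 = -28 — confirmed correct.
Step 15: acc = -28 + 10 = -18 — matches.
Step 16: acc = -18 - -8 = -10 — no discrepancy.
Every step is consistent.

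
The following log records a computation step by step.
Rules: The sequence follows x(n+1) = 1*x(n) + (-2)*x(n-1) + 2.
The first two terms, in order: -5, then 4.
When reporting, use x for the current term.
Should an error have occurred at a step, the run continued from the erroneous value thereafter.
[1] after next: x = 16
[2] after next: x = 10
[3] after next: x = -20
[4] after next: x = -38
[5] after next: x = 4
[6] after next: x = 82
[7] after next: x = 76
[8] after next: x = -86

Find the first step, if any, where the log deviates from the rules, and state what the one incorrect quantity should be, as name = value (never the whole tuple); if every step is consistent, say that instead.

Recomputing the run from the initial state:
step 1: x = 16
step 2: x = 10
step 3: x = -20
step 4: x = -38
step 5: x = 4
step 6: x = 82
step 7: x = 76
step 8: x = -86
This matches the log at every step.

no error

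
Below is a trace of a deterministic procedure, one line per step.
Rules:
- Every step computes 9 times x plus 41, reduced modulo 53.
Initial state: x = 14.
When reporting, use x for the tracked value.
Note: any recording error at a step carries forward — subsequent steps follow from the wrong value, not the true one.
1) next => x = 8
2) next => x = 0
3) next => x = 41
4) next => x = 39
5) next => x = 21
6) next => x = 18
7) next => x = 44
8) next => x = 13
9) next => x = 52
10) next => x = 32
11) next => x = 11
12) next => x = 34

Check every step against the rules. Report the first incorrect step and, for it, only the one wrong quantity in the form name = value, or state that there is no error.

step 2, x = 7

Step 1: x = (9*14 + 41) mod 53 = 8 — verified.
Step 2: x = (9*8 + 41) mod 53 = 7 — this is not what the trace shows.
The audit stops at step 2: the recorded entry is wrong and should be x = 7.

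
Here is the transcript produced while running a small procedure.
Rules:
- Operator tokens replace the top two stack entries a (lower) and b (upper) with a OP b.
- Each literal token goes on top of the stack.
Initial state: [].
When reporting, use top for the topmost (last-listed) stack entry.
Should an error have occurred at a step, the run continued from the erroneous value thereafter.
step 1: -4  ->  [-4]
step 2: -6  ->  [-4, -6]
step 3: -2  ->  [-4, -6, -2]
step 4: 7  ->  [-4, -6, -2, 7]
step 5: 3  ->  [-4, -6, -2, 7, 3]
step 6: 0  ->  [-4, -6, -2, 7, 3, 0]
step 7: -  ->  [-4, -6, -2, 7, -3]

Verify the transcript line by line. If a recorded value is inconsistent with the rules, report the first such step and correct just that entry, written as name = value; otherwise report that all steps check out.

step 7, top = 3

step 1: push -4: top = -4 -> verified
step 2: push -6: top = -6 -> consistent with the transcript
step 3: push -2: top = -2 -> consistent with the transcript
step 4: push 7: top = 7 -> consistent with the transcript
step 5: push 3: top = 3 -> same as recorded
step 6: push 0: top = 0 -> exactly as logged
step 7: 3 - 0 = 3 -> the transcript has a different value
That makes step 7 the first incorrect line — top = 3 is what it should show.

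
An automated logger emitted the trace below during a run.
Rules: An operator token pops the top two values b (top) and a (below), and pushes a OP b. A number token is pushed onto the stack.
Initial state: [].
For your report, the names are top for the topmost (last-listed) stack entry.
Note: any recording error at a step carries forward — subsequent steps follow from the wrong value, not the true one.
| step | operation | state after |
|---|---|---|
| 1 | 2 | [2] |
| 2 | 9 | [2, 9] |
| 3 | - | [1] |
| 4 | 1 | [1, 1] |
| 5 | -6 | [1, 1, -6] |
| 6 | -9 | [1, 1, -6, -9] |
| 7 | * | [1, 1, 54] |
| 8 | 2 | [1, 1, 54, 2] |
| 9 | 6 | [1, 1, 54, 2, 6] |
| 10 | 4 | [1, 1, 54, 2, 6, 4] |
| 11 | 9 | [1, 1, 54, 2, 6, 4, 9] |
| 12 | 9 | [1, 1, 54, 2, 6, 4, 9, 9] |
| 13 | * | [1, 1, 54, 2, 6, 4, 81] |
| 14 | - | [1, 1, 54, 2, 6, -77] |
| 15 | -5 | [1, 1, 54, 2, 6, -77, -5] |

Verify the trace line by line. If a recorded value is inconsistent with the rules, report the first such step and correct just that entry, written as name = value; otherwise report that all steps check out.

1. push 2: top = 2 (same as recorded)
2. push 9: top = 9 (confirmed correct)
3. 2 - 9 = -7 (this is not what the trace shows)
First incorrect step: 3; the correct value is top = -7.

step 3, top = -7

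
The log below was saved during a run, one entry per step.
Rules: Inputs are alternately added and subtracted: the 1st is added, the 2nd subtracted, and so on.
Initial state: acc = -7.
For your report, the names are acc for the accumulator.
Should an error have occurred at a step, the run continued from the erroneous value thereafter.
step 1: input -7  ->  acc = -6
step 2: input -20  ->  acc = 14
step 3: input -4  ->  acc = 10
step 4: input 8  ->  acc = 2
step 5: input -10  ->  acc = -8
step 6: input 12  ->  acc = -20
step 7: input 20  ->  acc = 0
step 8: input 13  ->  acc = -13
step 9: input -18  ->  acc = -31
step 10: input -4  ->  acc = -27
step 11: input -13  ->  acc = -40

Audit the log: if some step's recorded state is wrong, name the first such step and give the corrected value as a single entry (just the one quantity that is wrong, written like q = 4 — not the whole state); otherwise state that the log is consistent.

step 1, acc = -14

1. acc = -7 + -7 = -14 (not what was recorded)
First deviation found at step 1; the corrected entry is acc = -14.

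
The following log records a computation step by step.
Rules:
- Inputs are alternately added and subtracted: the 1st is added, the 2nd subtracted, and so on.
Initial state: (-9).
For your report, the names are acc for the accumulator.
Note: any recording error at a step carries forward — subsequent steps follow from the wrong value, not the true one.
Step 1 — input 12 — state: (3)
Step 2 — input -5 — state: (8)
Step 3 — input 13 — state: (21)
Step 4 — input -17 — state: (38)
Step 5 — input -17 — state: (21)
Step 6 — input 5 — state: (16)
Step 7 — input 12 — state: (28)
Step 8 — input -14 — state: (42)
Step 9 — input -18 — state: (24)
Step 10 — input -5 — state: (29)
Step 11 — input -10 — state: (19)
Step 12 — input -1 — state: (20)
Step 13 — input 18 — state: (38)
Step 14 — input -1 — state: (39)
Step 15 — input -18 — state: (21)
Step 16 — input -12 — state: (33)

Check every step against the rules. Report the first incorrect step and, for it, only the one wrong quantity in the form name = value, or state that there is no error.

no error

Recomputing the run from the initial state:
step 1: acc = 3
step 2: acc = 8
step 3: acc = 21
step 4: acc = 38
step 5: acc = 21
step 6: acc = 16
step 7: acc = 28
step 8: acc = 42
step 9: acc = 24
step 10: acc = 29
step 11: acc = 19
step 12: acc = 20
step 13: acc = 38
step 14: acc = 39
step 15: acc = 21
step 16: acc = 33
This matches the log at every step.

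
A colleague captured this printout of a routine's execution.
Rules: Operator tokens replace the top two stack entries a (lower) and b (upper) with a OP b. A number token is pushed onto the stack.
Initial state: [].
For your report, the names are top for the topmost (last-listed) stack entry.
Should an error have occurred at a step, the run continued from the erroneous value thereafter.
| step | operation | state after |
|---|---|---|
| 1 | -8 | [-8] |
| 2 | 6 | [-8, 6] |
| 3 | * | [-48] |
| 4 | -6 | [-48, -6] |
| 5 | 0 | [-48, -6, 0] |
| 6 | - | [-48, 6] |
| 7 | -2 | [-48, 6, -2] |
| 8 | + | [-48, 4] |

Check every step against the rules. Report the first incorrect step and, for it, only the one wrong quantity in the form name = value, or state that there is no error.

1. push -8: top = -8 (in agreement)
2. push 6: top = 6 (exactly as logged)
3. -8 * 6 = -48 (no discrepancy)
4. push -6: top = -6 (confirmed correct)
5. push 0: top = 0 (agrees with the printout)
6. -6 - 0 = -6 (this is not what the printout shows)
Step 6 is the first one off; corrected, top = -6.

step 6, top = -6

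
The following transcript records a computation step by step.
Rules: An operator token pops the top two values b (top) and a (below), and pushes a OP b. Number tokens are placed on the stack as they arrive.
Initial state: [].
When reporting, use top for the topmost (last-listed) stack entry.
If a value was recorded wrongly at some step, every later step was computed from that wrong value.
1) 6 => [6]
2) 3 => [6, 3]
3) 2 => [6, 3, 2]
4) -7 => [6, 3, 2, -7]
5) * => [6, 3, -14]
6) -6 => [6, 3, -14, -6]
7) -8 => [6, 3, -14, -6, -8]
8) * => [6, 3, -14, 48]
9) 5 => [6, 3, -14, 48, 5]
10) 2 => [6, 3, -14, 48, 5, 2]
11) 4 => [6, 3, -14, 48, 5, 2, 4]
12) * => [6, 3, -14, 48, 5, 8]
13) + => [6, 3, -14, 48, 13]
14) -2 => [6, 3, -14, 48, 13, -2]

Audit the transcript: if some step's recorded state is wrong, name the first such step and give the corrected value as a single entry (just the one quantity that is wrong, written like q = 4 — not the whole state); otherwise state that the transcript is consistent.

1. push 6: top = 6 (no discrepancy)
2. push 3: top = 3 (exactly as logged)
3. push 2: top = 2 (agrees with the transcript)
4. push -7: top = -7 (matches)
5. 2 * -7 = -14 (confirmed correct)
6. push -6: top = -6 (confirmed correct)
7. push -8: top = -8 (same as recorded)
8. -6 * -8 = 48 (consistent with the transcript)
9. push 5: top = 5 (agrees with the transcript)
10. push 2: top = 2 (exactly as logged)
11. push 4: top = 4 (consistent with the transcript)
12. 2 * 4 = 8 (consistent with the transcript)
13. 5 + 8 = 13 (no discrepancy)
14. push -2: top = -2 (in agreement)
No step deviates from the rules.

no error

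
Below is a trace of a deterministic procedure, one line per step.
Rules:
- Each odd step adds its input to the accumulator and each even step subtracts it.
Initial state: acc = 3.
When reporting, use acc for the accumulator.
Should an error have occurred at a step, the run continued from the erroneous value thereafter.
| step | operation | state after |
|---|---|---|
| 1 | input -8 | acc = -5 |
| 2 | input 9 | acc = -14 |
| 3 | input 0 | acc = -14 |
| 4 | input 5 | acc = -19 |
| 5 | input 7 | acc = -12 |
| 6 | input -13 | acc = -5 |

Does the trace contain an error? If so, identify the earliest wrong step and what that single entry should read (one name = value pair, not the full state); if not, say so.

step 6, acc = 1

Recomputing the run from the initial state:
step 1: acc = -5
step 2: acc = -14
step 3: acc = -14
step 4: acc = -19
step 5: acc = -12
step 6: acc = 1
The first disagreement with the trace is at step 6, where the value should be acc = 1.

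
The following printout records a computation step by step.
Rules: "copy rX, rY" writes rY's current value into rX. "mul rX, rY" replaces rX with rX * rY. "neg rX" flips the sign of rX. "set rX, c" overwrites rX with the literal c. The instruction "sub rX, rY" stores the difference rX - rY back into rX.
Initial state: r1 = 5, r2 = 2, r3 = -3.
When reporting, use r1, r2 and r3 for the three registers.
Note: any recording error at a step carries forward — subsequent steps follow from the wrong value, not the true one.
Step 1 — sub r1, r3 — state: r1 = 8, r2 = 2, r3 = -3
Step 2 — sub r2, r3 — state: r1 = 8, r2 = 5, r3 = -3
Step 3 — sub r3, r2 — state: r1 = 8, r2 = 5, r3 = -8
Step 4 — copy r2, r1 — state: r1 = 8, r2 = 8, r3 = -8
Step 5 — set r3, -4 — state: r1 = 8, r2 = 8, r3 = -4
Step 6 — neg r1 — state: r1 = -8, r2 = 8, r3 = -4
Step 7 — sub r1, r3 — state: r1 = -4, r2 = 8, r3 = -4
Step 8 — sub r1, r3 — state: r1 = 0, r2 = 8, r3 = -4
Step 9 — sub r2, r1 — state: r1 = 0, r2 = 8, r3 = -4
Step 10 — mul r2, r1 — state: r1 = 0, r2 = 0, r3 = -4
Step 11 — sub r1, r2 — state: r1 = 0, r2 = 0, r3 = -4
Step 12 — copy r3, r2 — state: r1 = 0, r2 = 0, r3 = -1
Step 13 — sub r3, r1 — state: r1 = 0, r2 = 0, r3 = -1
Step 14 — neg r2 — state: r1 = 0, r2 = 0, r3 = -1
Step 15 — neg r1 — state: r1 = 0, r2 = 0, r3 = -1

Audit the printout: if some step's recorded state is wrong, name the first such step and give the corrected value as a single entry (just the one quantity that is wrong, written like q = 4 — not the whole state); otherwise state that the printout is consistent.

step 12, r3 = 0

step 1: r1 = 5 - -3 = 8 -> in agreement
step 2: r2 = 2 - -3 = 5 -> verified
step 3: r3 = -3 - 5 = -8 -> in agreement
step 4: r2 = 8 -> agrees with the printout
step 5: r3 = -4 -> verified
step 6: r1 = -(8) = -8 -> in agreement
step 7: r1 = -8 - -4 = -4 -> no discrepancy
step 8: r1 = -4 - -4 = 0 -> no discrepancy
step 9: r2 = 8 - 0 = 8 -> consistent with the printout
step 10: r2 = 8 * 0 = 0 -> exactly as logged
step 11: r1 = 0 - 0 = 0 -> verified
step 12: r3 = 0 -> not what was recorded
The audit stops at step 12: the recorded entry is wrong and should be r3 = 0.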